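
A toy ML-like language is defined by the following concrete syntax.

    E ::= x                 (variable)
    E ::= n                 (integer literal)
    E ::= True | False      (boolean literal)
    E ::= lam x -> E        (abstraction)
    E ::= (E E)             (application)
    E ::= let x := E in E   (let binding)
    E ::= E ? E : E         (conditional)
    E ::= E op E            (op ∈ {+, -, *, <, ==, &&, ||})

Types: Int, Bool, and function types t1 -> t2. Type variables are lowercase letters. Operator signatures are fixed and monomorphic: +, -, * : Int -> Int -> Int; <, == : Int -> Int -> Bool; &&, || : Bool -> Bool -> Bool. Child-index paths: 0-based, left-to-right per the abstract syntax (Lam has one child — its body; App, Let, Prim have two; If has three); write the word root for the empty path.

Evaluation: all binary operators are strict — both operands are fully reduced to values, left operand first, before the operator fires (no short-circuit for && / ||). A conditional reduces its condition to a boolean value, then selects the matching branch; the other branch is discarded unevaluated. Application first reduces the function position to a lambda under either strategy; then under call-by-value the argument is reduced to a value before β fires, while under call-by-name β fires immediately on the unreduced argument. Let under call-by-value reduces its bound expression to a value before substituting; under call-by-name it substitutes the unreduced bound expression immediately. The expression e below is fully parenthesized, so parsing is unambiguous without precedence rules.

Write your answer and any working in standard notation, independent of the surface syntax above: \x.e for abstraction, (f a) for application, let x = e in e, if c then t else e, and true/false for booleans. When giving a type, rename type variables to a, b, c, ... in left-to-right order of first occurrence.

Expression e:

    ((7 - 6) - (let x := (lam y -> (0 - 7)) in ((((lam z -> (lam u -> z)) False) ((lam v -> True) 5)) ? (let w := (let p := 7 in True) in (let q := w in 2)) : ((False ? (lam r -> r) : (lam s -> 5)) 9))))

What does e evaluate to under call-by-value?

Trace:
step 0: ((7 - 6) - (let x = (\y.(0 - 7)) in (if (((\z.(\u.z)) false) ((\v.true) 5)) then (let w = (let p = 7 in true) in (let q = w in 2)) else ((if false then (\r.r) else (\s.5)) 9))))
step 1: [delta@0] (1 - (let x = (\y.(0 - 7)) in (if (((\z.(\u.z)) false) ((\v.true) 5)) then (let w = (let p = 7 in true) in (let q = w in 2)) else ((if false then (\r.r) else (\s.5)) 9))))
step 2: [let@1] (1 - (if (((\z.(\u.z)) false) ((\v.true) 5)) then (let w = (let p = 7 in true) in (let q = w in 2)) else ((if false then (\r.r) else (\s.5)) 9)))
step 3: [beta@1.0.0] (1 - (if ((\u.false) ((\v.true) 5)) then (let w = (let p = 7 in true) in (let q = w in 2)) else ((if false then (\r.r) else (\s.5)) 9)))
step 4: [beta@1.0.1] (1 - (if ((\u.false) true) then (let w = (let p = 7 in true) in (let q = w in 2)) else ((if false then (\r.r) else (\s.5)) 9)))
step 5: [beta@1.0] (1 - (if false then (let w = (let p = 7 in true) in (let q = w in 2)) else ((if false then (\r.r) else (\s.5)) 9)))
step 6: [if@1] (1 - ((if false then (\r.r) else (\s.5)) 9))
step 7: [if@1.0] (1 - ((\s.5) 9))
step 8: [beta@1] (1 - 5)
step 9: [delta@root] -4

Answer: -4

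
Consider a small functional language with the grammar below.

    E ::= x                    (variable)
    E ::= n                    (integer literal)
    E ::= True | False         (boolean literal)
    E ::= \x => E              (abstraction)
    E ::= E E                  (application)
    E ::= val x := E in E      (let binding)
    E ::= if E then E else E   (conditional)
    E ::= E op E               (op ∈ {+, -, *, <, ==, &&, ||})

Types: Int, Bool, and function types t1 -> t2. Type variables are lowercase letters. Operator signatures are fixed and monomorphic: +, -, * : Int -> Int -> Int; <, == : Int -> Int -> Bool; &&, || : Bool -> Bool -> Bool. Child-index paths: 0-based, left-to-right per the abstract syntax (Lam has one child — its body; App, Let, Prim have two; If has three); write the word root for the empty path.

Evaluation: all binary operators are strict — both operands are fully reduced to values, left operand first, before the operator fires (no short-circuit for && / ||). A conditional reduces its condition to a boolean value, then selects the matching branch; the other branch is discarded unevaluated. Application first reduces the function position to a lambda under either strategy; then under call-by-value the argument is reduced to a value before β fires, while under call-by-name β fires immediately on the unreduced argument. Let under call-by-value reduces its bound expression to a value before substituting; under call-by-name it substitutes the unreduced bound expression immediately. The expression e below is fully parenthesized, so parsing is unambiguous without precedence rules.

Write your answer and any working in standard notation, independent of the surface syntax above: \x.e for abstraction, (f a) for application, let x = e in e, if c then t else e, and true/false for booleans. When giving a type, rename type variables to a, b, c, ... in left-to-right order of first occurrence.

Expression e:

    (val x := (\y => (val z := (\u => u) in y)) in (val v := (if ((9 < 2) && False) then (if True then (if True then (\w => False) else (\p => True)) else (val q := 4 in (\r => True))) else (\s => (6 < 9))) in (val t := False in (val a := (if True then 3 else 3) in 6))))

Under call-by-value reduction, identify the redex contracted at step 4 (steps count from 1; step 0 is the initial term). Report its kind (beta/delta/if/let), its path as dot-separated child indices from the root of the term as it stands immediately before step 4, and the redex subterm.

Trace:
step 0: (let x = (\y.(let z = (\u.u) in y)) in (let v = (if ((9 < 2) && false) then (if true then (if true then (\w.false) else (\p.true)) else (let q = 4 in (\r.true))) else (\s.(6 < 9))) in (let t = false in (let a = (if true then 3 else 3) in 6))))
step 1: [let@root] (let v = (if ((9 < 2) && false) then (if true then (if true then (\w.false) else (\p.true)) else (let q = 4 in (\r.true))) else (\s.(6 < 9))) in (let t = false in (let a = (if true then 3 else 3) in 6)))
step 2: [delta@0.0.0] (let v = (if (false && false) then (if true then (if true then (\w.false) else (\p.true)) else (let q = 4 in (\r.true))) else (\s.(6 < 9))) in (let t = false in (let a = (if true then 3 else 3) in 6)))
step 3: [delta@0.0] (let v = (if false then (if true then (if true then (\w.false) else (\p.true)) else (let q = 4 in (\r.true))) else (\s.(6 < 9))) in (let t = false in (let a = (if true then 3 else 3) in 6)))
step 4: [if@0] (let v = (\s.(6 < 9)) in (let t = false in (let a = (if true then 3 else 3) in 6)))

Answer: if at 0 : (if false then (if true then (if true then (\w.false) else (\p.true)) else (let q = 4 in (\r.true))) else (\s.(6 < 9)))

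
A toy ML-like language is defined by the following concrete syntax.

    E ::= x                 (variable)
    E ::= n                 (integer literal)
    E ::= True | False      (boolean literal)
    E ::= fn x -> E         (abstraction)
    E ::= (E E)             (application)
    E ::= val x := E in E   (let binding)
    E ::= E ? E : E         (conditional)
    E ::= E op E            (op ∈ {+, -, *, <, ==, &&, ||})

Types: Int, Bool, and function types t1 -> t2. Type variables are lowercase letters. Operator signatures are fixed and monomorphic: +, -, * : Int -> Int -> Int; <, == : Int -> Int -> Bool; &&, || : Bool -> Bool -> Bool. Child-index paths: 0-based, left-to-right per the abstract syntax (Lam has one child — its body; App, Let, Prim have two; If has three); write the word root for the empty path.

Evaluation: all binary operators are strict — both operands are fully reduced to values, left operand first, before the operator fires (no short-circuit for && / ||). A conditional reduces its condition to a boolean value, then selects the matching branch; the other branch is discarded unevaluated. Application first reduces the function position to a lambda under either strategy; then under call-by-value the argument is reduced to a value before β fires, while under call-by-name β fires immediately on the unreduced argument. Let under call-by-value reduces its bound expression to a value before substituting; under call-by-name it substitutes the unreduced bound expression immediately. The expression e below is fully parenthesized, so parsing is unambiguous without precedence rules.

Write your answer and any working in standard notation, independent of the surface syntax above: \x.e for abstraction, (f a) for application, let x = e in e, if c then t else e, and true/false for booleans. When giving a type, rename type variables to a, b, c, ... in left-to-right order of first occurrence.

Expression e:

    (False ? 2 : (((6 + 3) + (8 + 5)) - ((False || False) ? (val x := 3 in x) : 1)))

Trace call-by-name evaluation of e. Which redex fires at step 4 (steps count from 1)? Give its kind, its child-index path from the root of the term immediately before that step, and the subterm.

Trace:
step 0: (if false then 2 else (((6 + 3) + (8 + 5)) - (if (false || false) then (let x = 3 in x) else 1)))
step 1: [if@root] (((6 + 3) + (8 + 5)) - (if (false || false) then (let x = 3 in x) else 1))
step 2: [delta@0.0] ((9 + (8 + 5)) - (if (false || false) then (let x = 3 in x) else 1))
step 3: [delta@0.1] ((9 + 13) - (if (false || false) then (let x = 3 in x) else 1))
step 4: [delta@0] (22 - (if (false || false) then (let x = 3 in x) else 1))

Answer: delta at 0 : (9 + 13)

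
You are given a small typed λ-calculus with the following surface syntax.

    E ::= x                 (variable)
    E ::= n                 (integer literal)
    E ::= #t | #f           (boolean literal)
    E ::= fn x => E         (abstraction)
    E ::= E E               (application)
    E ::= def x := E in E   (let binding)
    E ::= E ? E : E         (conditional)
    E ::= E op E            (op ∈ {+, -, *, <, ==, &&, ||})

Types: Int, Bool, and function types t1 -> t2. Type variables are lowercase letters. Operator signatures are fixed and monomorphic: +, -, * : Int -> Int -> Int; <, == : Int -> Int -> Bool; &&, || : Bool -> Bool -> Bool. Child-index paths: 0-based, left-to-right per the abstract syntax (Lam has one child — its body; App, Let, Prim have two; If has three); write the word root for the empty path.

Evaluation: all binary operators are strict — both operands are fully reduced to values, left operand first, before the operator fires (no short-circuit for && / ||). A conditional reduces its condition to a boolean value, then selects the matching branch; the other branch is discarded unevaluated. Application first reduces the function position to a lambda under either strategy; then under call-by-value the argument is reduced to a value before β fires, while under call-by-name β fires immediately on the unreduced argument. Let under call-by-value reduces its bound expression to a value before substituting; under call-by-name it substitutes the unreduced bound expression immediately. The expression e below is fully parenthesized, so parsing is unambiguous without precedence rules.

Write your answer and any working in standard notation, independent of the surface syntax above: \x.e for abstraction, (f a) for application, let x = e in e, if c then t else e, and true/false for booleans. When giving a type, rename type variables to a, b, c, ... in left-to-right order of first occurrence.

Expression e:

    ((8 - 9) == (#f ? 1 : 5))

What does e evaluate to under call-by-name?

Answer: false

Trace:
step 0: ((8 - 9) == (if false then 1 else 5))
step 1: [delta@0] (-1 == (if false then 1 else 5))
step 2: [if@1] (-1 == 5)
step 3: [delta@root] false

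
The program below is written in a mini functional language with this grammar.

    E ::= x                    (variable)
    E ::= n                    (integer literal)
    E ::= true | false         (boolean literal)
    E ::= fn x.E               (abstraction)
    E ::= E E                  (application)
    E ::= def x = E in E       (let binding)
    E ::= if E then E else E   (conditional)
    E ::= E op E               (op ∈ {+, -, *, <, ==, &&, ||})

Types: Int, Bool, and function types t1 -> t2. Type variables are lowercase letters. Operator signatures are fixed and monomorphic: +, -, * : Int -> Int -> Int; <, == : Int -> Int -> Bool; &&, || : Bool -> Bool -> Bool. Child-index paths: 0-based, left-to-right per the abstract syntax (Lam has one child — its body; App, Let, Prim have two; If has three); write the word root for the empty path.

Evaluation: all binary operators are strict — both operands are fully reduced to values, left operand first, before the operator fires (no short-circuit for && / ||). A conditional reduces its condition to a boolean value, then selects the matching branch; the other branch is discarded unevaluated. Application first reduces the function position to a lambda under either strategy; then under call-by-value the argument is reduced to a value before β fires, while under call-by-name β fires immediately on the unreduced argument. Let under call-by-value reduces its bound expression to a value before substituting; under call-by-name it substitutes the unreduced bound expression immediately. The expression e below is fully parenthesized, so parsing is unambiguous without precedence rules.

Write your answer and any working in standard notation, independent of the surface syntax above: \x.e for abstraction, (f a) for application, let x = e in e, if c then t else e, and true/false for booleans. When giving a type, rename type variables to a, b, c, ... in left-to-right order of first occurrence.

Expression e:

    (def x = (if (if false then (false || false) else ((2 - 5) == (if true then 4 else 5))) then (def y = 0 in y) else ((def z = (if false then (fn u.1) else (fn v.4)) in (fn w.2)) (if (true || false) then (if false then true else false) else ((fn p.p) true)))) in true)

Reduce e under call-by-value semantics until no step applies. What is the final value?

Answer: true

Trace:
step 0: (let x = (if (if false then (false || false) else ((2 - 5) == (if true then 4 else 5))) then (let y = 0 in y) else ((let z = (if false then (\u.1) else (\v.4)) in (\w.2)) (if (true || false) then (if false then true else false) else ((\p.p) true)))) in true)
step 1: [if@0.0] (let x = (if ((2 - 5) == (if true then 4 else 5)) then (let y = 0 in y) else ((let z = (if false then (\u.1) else (\v.4)) in (\w.2)) (if (true || false) then (if false then true else false) else ((\p.p) true)))) in true)
step 2: [delta@0.0.0] (let x = (if (-3 == (if true then 4 else 5)) then (let y = 0 in y) else ((let z = (if false then (\u.1) else (\v.4)) in (\w.2)) (if (true || false) then (if false then true else false) else ((\p.p) true)))) in true)
step 3: [if@0.0.1] (let x = (if (-3 == 4) then (let y = 0 in y) else ((let z = (if false then (\u.1) else (\v.4)) in (\w.2)) (if (true || false) then (if false then true else false) else ((\p.p) true)))) in true)
step 4: [delta@0.0] (let x = (if false then (let y = 0 in y) else ((let z = (if false then (\u.1) else (\v.4)) in (\w.2)) (if (true || false) then (if false then true else false) else ((\p.p) true)))) in true)
step 5: [if@0] (let x = ((let z = (if false then (\u.1) else (\v.4)) in (\w.2)) (if (true || false) then (if false then true else false) else ((\p.p) true))) in true)
step 6: [if@0.0.0] (let x = ((let z = (\v.4) in (\w.2)) (if (true || false) then (if false then true else false) else ((\p.p) true))) in true)
step 7: [let@0.0] (let x = ((\w.2) (if (true || false) then (if false then true else false) else ((\p.p) true))) in true)
step 8: [delta@0.1.0] (let x = ((\w.2) (if true then (if false then true else false) else ((\p.p) true))) in true)
step 9: [if@0.1] (let x = ((\w.2) (if false then true else false)) in true)
step 10: [if@0.1] (let x = ((\w.2) false) in true)
step 11: [beta@0] (let x = 2 in true)
step 12: [let@root] true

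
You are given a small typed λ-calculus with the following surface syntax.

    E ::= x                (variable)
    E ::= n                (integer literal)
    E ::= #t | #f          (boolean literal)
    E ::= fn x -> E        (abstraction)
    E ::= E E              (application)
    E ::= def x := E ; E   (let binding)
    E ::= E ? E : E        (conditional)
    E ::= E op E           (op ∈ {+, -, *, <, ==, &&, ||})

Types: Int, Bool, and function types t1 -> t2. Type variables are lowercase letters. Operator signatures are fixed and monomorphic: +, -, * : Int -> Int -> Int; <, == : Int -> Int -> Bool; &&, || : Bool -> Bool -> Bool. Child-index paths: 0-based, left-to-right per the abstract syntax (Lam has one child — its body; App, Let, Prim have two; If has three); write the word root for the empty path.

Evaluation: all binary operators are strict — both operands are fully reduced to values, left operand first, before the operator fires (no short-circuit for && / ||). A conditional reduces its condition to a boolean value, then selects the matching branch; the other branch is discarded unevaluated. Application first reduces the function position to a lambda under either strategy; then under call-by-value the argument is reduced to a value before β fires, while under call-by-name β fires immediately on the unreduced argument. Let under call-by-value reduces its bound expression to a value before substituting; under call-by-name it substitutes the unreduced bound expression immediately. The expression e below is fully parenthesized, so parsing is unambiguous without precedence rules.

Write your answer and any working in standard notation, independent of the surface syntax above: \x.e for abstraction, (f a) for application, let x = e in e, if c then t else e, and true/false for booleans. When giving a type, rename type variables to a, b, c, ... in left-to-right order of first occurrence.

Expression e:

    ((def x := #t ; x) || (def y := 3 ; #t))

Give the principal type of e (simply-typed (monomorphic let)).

Working:
let x : Bool
x : Bool
  unify Bool ~ Bool
let y : Int
  unify Bool ~ Bool

Answer: Bool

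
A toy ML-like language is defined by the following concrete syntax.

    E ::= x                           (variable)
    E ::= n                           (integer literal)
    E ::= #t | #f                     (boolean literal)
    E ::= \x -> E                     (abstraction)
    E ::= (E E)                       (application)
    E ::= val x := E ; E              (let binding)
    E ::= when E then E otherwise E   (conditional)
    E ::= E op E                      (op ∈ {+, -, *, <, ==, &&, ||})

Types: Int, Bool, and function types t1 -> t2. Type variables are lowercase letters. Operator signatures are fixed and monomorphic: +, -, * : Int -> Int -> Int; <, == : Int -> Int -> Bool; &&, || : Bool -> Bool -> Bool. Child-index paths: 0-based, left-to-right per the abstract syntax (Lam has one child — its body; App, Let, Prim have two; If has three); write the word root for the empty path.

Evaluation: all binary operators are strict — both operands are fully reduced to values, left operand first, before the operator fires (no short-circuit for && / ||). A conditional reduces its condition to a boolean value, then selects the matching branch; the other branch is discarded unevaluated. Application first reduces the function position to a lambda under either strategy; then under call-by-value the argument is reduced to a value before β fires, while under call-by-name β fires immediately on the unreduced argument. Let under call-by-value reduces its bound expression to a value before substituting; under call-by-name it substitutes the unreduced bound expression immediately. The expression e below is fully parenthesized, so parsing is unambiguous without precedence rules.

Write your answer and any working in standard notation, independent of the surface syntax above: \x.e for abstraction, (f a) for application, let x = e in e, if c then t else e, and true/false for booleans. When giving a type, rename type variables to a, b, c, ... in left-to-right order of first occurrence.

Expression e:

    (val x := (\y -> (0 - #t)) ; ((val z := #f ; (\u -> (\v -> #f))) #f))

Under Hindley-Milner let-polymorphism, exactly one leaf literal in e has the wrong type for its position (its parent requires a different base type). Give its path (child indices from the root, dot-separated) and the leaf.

Derivation:
  unify Int ~ Int
  unify Bool ~ Int
  FAIL: mismatch Bool ~ Int

Answer: 0.0.1 : true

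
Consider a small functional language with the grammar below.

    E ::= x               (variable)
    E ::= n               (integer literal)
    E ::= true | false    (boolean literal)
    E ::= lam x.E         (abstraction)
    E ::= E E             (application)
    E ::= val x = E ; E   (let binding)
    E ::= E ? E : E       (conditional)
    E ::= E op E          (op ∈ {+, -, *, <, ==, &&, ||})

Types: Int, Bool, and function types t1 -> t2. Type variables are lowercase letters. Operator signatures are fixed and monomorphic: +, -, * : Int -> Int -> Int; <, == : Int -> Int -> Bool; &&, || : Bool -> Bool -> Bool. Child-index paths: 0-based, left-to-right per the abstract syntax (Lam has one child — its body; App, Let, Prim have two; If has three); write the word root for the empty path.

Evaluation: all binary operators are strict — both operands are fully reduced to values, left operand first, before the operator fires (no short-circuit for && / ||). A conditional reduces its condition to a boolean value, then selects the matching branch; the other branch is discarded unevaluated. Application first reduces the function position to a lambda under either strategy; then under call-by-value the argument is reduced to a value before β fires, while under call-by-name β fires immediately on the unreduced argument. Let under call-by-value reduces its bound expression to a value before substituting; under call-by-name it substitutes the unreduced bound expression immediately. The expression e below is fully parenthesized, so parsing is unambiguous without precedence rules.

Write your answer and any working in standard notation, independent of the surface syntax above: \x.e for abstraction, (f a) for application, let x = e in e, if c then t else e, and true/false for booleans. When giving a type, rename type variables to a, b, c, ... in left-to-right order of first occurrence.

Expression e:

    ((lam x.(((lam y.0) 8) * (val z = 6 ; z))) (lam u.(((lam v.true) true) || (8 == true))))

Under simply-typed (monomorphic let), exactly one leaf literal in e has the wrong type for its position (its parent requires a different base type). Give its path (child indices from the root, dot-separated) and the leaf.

Answer: 1.0.1.1 : true

Working:
\y._ : b -> Int
  unify b -> Int ~ Int -> c
  unify b ~ Int
  unify Int ~ c
_ _ : Int
  unify Int ~ Int
let z : Int
z : Int
  unify Int ~ Int
\x._ : a -> Int
\v._ : e -> Bool
  unify e -> Bool ~ Bool -> f
  unify e ~ Bool
  unify Bool ~ f
_ _ : Bool
  unify Bool ~ Bool
  unify Int ~ Int
  unify Bool ~ Int
  FAIL: mismatch Bool ~ Int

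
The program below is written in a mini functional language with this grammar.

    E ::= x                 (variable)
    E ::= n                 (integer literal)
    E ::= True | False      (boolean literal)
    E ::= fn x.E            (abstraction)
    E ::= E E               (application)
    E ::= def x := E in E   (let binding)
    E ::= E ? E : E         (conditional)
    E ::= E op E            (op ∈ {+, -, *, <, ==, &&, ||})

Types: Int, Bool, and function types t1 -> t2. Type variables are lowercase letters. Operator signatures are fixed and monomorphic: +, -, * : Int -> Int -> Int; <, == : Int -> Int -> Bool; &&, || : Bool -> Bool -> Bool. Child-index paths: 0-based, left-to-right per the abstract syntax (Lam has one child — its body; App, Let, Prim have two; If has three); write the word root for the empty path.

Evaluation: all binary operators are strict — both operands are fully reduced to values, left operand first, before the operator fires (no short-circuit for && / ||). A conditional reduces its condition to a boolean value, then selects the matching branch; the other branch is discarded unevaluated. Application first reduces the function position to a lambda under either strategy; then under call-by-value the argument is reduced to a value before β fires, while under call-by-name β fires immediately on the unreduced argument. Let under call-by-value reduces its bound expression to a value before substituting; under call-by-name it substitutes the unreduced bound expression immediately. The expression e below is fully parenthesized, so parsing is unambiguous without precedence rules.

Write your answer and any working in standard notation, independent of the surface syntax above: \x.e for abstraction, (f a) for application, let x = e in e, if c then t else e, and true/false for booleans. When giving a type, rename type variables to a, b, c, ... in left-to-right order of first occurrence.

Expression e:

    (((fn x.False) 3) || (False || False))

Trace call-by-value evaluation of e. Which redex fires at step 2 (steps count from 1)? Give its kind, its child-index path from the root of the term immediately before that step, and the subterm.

Answer: delta at 1 : (false || false)

Working:
step 0: (((\x.false) 3) || (false || false))
step 1: [beta@0] (false || (false || false))
step 2: [delta@1] (false || false)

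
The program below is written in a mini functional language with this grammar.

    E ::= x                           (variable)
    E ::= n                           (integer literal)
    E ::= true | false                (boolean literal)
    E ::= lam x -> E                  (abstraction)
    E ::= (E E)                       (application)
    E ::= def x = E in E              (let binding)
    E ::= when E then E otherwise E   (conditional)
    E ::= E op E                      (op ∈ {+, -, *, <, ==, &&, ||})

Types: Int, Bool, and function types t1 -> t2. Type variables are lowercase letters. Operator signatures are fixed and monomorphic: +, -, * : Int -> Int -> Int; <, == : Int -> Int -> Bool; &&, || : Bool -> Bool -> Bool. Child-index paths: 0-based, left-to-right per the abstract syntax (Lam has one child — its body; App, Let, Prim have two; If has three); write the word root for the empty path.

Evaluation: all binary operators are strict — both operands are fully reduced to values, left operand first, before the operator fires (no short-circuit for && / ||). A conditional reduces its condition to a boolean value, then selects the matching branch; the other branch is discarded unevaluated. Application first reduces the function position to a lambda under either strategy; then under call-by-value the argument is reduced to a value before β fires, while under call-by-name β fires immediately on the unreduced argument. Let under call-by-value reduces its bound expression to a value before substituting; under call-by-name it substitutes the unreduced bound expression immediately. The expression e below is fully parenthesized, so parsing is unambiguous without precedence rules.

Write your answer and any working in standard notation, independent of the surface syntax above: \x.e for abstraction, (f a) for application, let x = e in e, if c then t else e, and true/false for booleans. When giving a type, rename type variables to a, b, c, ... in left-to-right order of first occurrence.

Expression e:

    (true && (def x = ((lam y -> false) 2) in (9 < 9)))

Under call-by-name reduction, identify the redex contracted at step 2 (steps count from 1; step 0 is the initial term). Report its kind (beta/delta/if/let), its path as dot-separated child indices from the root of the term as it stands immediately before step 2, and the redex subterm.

Answer: delta at 1 : (9 < 9)

Derivation:
step 0: (true && (let x = ((\y.false) 2) in (9 < 9)))
step 1: [let@1] (true && (9 < 9))
step 2: [delta@1] (true && false)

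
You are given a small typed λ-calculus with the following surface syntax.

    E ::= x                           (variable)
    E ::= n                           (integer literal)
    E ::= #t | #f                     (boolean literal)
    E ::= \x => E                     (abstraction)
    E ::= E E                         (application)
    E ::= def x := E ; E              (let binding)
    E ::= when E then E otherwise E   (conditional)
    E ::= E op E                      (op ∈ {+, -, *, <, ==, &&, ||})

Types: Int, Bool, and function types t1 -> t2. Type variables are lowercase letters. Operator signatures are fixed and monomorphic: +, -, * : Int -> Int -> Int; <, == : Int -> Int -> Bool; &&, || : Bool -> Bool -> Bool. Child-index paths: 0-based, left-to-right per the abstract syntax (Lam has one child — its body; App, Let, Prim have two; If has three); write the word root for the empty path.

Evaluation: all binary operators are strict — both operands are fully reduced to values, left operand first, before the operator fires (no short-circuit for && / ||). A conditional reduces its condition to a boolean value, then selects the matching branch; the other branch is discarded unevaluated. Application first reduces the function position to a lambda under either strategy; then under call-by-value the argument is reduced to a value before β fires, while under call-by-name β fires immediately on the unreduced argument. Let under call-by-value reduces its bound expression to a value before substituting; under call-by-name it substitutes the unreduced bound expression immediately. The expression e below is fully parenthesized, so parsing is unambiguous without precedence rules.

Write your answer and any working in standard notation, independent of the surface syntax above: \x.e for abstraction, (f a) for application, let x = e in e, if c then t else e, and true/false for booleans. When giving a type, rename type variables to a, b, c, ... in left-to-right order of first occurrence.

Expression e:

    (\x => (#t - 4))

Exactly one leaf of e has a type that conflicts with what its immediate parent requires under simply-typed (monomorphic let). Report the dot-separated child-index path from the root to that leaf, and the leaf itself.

Derivation:
  unify Bool ~ Int
  FAIL: mismatch Bool ~ Int

Answer: 0.0 : true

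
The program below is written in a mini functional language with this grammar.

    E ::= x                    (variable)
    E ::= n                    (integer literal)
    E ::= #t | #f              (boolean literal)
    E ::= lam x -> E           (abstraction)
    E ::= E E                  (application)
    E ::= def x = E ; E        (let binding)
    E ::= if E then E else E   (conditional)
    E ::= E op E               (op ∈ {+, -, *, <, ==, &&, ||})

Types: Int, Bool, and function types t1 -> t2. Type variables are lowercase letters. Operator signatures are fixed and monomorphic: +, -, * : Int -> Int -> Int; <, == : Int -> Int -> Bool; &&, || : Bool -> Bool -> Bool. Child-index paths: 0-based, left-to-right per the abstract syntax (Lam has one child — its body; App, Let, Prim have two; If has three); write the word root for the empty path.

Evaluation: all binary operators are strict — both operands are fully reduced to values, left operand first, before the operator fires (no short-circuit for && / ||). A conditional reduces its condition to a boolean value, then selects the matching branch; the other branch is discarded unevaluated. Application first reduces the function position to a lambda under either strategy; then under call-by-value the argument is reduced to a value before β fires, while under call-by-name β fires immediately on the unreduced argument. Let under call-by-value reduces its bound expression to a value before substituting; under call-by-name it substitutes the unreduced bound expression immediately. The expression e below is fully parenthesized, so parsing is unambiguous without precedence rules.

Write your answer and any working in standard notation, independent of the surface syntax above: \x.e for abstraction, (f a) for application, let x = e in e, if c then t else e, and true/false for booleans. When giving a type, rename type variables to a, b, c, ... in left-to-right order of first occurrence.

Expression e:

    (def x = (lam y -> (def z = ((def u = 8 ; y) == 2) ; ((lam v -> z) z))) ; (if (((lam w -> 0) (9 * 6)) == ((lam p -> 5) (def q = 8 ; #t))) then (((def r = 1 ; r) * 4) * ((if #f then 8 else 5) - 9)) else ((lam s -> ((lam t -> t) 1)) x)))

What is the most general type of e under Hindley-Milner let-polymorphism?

Derivation:
let u : Int
y : a
  unify a ~ Int
  unify Int ~ Int
let z : Bool
z : Bool
\v._ : b -> Bool
z : Bool
  unify b -> Bool ~ Bool -> c
  unify b ~ Bool
  unify Bool ~ c
_ _ : Bool
\y._ : Int -> Bool
let x : Int -> Bool
\w._ : d -> Int
  unify Int ~ Int
  unify Int ~ Int
  unify d -> Int ~ Int -> e
  unify d ~ Int
  unify Int ~ e
_ _ : Int
  unify Int ~ Int
\p._ : f -> Int
let q : Int
  unify f -> Int ~ Bool -> g
  unify f ~ Bool
  unify Int ~ g
_ _ : Int
  unify Int ~ Int
  unify Bool ~ Bool
let r : Int
r : Int
  unify Int ~ Int
  unify Int ~ Int
  unify Int ~ Int
  unify Bool ~ Bool
  unify Int ~ Int
  unify Int ~ Int
  unify Int ~ Int
  unify Int ~ Int
t : i
\t._ : i -> i
  unify i -> i ~ Int -> j
  unify i ~ Int
  unify Int ~ j
_ _ : Int
\s._ : h -> Int
x : Int -> Bool
  unify h -> Int ~ (Int -> Bool) -> k
  unify h ~ Int -> Bool
  unify Int ~ k
_ _ : Int
  unify Int ~ Int

Answer: Int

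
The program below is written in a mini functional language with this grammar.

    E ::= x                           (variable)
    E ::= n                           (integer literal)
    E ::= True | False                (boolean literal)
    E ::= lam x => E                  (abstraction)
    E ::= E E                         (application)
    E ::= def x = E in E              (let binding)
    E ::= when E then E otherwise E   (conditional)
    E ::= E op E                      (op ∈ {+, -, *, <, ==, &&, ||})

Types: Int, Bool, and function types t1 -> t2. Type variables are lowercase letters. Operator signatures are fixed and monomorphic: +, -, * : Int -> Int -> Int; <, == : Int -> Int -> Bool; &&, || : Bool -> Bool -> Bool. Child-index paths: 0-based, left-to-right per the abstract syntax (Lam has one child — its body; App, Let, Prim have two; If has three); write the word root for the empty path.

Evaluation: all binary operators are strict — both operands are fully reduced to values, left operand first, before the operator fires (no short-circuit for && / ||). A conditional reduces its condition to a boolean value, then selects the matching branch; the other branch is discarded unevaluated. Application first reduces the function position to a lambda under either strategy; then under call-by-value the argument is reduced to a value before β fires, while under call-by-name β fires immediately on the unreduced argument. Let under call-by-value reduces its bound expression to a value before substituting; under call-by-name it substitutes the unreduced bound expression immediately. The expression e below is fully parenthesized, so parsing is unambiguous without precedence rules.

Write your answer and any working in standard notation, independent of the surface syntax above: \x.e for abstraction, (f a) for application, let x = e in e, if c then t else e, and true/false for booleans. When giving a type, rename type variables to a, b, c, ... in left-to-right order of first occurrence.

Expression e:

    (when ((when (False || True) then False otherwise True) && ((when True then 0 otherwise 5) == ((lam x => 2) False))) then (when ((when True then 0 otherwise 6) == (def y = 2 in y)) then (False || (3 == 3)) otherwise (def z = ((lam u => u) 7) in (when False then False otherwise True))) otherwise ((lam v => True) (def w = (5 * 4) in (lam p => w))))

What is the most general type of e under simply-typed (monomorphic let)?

Derivation:
  unify Bool ~ Bool
  unify Bool ~ Bool
  unify Bool ~ Bool
  unify Bool ~ Bool
  unify Bool ~ Bool
  unify Bool ~ Bool
  unify Int ~ Int
  unify Int ~ Int
\x._ : a -> Int
  unify a -> Int ~ Bool -> b
  unify a ~ Bool
  unify Int ~ b
_ _ : Int
  unify Int ~ Int
  unify Bool ~ Bool
  unify Bool ~ Bool
  unify Bool ~ Bool
  unify Int ~ Int
  unify Int ~ Int
let y : Int
y : Int
  unify Int ~ Int
  unify Bool ~ Bool
  unify Bool ~ Bool
  unify Int ~ Int
  unify Int ~ Int
  unify Bool ~ Bool
u : c
\u._ : c -> c
  unify c -> c ~ Int -> d
  unify c ~ Int
  unify Int ~ d
_ _ : Int
let z : Int
  unify Bool ~ Bool
  unify Bool ~ Bool
  unify Bool ~ Bool
\v._ : e -> Bool
  unify Int ~ Int
  unify Int ~ Int
let w : Int
w : Int
\p._ : f -> Int
  unify e -> Bool ~ (f -> Int) -> g
  unify e ~ f -> Int
  unify Bool ~ g
_ _ : Bool
  unify Bool ~ Bool

Answer: Bool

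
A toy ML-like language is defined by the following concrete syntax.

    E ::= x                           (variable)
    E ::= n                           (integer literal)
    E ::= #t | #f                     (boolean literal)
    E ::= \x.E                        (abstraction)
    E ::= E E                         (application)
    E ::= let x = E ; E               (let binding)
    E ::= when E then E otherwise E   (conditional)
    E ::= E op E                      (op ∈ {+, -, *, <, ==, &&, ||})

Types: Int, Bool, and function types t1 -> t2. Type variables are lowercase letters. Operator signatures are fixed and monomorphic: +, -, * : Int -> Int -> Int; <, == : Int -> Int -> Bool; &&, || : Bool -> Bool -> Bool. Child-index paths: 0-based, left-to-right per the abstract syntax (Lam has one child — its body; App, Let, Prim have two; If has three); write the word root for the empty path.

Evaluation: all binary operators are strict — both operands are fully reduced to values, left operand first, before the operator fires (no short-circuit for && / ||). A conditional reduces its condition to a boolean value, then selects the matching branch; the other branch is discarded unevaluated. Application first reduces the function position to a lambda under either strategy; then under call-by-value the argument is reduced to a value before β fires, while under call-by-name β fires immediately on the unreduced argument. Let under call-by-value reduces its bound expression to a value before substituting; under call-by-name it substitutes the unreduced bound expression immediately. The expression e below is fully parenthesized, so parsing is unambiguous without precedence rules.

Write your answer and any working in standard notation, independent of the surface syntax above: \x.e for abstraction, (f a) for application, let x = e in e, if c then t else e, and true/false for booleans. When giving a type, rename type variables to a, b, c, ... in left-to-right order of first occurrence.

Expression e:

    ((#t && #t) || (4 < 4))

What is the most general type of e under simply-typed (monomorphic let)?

Answer: Bool

Derivation:
  unify Bool ~ Bool
  unify Bool ~ Bool
  unify Bool ~ Bool
  unify Int ~ Int
  unify Int ~ Int
  unify Bool ~ Bool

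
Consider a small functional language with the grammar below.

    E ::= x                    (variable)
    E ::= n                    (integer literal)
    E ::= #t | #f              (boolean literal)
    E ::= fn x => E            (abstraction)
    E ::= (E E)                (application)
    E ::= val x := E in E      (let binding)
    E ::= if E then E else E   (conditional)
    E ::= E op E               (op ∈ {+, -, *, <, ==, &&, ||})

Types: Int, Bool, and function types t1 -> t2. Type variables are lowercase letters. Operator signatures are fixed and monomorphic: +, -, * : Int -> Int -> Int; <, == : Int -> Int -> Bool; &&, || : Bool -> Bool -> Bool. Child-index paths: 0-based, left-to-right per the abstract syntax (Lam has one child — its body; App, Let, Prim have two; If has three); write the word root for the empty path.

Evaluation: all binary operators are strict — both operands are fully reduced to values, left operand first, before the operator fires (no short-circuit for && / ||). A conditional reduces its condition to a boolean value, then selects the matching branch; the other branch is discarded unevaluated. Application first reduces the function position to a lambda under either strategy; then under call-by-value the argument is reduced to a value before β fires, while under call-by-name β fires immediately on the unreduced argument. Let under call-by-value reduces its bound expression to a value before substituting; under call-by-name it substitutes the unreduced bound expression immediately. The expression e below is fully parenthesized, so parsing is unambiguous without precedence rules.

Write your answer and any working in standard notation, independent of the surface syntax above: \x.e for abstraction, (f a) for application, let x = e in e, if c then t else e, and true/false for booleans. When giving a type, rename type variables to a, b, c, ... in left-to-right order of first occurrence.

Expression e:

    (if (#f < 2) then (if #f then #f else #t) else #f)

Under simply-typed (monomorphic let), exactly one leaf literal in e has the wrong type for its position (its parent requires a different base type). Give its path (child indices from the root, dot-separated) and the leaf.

Trace:
  unify Bool ~ Int
  FAIL: mismatch Bool ~ Int

Answer: 0.0 : false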